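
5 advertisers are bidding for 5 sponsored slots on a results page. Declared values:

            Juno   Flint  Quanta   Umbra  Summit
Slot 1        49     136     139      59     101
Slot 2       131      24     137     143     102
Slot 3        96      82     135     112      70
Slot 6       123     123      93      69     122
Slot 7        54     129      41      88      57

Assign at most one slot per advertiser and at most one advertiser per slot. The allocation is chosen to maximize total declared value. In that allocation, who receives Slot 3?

Optimal: Juno→Slot 2 ($131), Flint→Slot 7 ($129), Quanta→Slot 1 ($139), Umbra→Slot 3 ($112), Summit→Slot 6 ($122) — total 131+129+139+112+122 = $633.
Row-greedy (each advertiser in turn takes its best remaining slot) gives $612, worse by 21.
Next-best assignment: Juno→Slot 6, Flint→Slot 7, Quanta→Slot 3, Umbra→Slot 2, Summit→Slot 1 = $631.
Swapping Umbra↔Summit (Umbra→Slot 6 $69, Summit→Slot 3 $70) loses 95.
Checked against all permutations: $633 is optimal.
Umbra's own top slot is Slot 2 ($143), but forcing Umbra→Slot 2 and reassigning the rest optimally gives only $631 — worse by 2.

Umbra receives Slot 3.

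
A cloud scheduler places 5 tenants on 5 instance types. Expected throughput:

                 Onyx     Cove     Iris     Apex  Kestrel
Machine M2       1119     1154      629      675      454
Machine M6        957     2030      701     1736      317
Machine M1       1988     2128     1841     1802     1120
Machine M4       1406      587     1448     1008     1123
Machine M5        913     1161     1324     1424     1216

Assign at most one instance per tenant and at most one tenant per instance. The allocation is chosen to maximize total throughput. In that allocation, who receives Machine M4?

Optimal: Onyx→Machine M2 (1119 ops/s), Cove→Machine M1 (2128 ops/s), Iris→Machine M4 (1448 ops/s), Apex→Machine M6 (1736 ops/s), Kestrel→Machine M5 (1216 ops/s) — total 1119+2128+1448+1736+1216 = 7647 ops/s.
Row-greedy (each tenant in turn takes its best remaining instance) gives 7344 ops/s, worse by 303.
Checked against all permutations: 7647 ops/s is optimal.
Iris's own top instance is Machine M1 (1841 ops/s), but forcing Iris→Machine M1 and reassigning the rest optimally gives only 7537 ops/s — worse by 110.

Iris receives Machine M4.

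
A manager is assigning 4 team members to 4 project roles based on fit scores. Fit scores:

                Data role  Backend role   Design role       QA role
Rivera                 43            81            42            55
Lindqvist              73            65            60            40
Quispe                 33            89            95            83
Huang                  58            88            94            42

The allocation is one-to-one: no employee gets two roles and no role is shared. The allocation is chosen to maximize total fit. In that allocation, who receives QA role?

Quispe receives QA role.

Optimal: Rivera→Backend role (81 pts), Lindqvist→Data role (73 pts), Quispe→QA role (83 pts), Huang→Design role (94 pts) — total 81+73+83+94 = 331 pts.
Row-greedy (each employee in turn takes its best remaining role) gives 291 pts, worse by 40.
Next-best assignment: Rivera→QA role, Lindqvist→Data role, Quispe→Backend role, Huang→Design role = 311 pts.
Quispe's own top role is Design role (95 pts), but forcing Quispe→Design role and reassigning the rest optimally gives only 311 pts — worse by 20.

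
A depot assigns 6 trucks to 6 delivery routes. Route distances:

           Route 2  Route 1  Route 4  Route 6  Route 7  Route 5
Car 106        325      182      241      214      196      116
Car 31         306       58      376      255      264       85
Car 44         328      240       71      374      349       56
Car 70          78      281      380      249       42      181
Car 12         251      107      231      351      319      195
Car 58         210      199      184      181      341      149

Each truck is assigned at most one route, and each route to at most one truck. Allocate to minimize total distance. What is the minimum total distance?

Minimum total: 718 km

Optimal: Car 106→Route 7 (196 km), Car 31→Route 5 (85 km), Car 44→Route 4 (71 km), Car 70→Route 2 (78 km), Car 12→Route 1 (107 km), Car 58→Route 6 (181 km) — total 196+85+71+78+107+181 = 718 km.
Min-entry greedy (repeatedly take the single cheapest remaining cell) gives 893 km, worse by 175.
Next-best assignment: Car 106→Route 5, Car 31→Route 1, Car 44→Route 4, Car 70→Route 7, Car 12→Route 2, Car 58→Route 6 = 719 km.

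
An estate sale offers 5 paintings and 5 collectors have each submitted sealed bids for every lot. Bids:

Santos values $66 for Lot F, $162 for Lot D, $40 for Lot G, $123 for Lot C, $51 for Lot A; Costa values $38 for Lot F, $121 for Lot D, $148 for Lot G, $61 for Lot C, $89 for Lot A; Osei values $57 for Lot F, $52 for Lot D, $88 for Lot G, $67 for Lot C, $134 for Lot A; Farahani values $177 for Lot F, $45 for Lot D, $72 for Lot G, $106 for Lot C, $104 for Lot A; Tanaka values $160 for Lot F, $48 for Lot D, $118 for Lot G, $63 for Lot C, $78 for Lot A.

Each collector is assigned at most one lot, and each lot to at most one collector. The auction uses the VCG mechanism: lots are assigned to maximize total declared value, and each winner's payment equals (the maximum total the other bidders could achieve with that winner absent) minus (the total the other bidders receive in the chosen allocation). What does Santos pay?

Efficient allocation: Santos→Lot D ($162), Costa→Lot G ($148), Osei→Lot A ($134), Farahani→Lot C ($106), Tanaka→Lot F ($160); total welfare W = $710.
Santos receives Lot D at value $162, so the others get W − 162 = $548.
Without Santos: best allocation of the remaining 4 bidders over all 5 lots is Costa→Lot D ($121), Osei→Lot A ($134), Farahani→Lot F ($177), Tanaka→Lot G ($118), total $550.
VCG payment = (others' best without Santos) − (others' welfare with Santos) = 550 − 548 = $2.

Santos pays $2.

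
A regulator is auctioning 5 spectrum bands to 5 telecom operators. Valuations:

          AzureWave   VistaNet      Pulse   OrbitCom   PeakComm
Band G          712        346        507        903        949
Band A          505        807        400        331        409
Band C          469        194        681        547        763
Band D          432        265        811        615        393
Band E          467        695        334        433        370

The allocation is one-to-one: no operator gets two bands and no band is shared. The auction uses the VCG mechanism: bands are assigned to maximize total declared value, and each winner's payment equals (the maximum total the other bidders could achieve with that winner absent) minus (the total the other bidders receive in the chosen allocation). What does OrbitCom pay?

OrbitCom pays $245M.

Efficient allocation: AzureWave→Band E ($467M), VistaNet→Band A ($807M), Pulse→Band D ($811M), OrbitCom→Band G ($903M), PeakComm→Band C ($763M); total welfare W = $3751M.
OrbitCom receives Band G at value $903M, so the others get W − 903 = $2848M.
Without OrbitCom: best allocation of the remaining 4 bidders over all 5 bands is AzureWave→Band G ($712M), VistaNet→Band A ($807M), Pulse→Band D ($811M), PeakComm→Band C ($763M), total $3093M.
VCG payment = (others' best without OrbitCom) − (others' welfare with OrbitCom) = 3093 − 2848 = $245M.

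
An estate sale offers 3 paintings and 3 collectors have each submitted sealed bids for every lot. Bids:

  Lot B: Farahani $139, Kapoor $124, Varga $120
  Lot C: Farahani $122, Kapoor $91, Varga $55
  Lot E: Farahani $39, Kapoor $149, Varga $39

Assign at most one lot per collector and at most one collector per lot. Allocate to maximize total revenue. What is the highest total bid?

This is the linear assignment problem.
Optimal: Farahani→Lot C ($122), Kapoor→Lot E ($149), Varga→Lot B ($120) — total 122+149+120 = $391.
Column-greedy (each lot in turn goes to its best remaining collector) gives $269, worse by 122.

Maximum total: $391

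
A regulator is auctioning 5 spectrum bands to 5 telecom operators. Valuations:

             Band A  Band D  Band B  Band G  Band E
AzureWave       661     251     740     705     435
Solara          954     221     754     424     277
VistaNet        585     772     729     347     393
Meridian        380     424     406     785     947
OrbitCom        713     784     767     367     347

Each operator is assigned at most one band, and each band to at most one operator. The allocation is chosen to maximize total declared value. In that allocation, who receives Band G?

Optimal: AzureWave→Band G ($705M), Solara→Band A ($954M), VistaNet→Band D ($772M), Meridian→Band E ($947M), OrbitCom→Band B ($767M) — total 705+954+772+947+767 = $4145M.
Row-greedy (each operator in turn takes its best remaining band) gives $3780M, worse by 365.
Next-best assignment: AzureWave→Band G, Solara→Band A, VistaNet→Band B, Meridian→Band E, OrbitCom→Band D = $4119M.
AzureWave's own top band is Band B ($740M), but forcing AzureWave→Band B and reassigning the rest optimally gives only $3780M — worse by 365.

AzureWave receives Band G.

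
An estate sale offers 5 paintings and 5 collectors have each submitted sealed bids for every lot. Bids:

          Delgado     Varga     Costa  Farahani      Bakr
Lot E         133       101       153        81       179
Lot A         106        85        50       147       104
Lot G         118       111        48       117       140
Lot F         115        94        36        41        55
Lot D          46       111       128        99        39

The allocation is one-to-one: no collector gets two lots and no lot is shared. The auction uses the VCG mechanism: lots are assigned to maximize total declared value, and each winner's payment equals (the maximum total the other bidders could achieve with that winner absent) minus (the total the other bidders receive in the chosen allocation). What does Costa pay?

Costa pays $3.

Efficient allocation: Delgado→Lot F ($115), Varga→Lot G ($111), Costa→Lot D ($128), Farahani→Lot A ($147), Bakr→Lot E ($179); total welfare W = $680.
Costa receives Lot D at value $128, so the others get W − 128 = $552.
Without Costa: best allocation of the remaining 4 bidders over all 5 lots is Delgado→Lot G ($118), Varga→Lot D ($111), Farahani→Lot A ($147), Bakr→Lot E ($179), total $555.
VCG payment = (others' best without Costa) − (others' welfare with Costa) = 555 − 552 = $3.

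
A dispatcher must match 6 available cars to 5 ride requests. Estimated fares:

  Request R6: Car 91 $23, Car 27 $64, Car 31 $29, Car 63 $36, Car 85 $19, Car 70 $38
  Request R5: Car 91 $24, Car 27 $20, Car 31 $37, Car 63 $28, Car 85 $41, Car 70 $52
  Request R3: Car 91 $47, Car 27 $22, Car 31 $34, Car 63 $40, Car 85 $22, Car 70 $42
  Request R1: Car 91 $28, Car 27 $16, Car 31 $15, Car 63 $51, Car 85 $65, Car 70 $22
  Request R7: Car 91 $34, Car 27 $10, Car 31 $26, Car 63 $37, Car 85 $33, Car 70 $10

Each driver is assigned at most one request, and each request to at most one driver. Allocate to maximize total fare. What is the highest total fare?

This is a one-to-one assignment (maximum-weight bipartite matching).
Optimal: Car 27→Request R6 ($64), Car 70→Request R5 ($52), Car 91→Request R3 ($47), Car 85→Request R1 ($65), Car 63→Request R7 ($37) — total 64+52+47+65+37 = $265.
Row-greedy (each driver in turn takes its best remaining request) gives $232, worse by 33.
Next-best assignment: Car 27→Request R6, Car 70→Request R5, Car 63→Request R3, Car 85→Request R1, Car 91→Request R7 = $255.

Maximum total: $265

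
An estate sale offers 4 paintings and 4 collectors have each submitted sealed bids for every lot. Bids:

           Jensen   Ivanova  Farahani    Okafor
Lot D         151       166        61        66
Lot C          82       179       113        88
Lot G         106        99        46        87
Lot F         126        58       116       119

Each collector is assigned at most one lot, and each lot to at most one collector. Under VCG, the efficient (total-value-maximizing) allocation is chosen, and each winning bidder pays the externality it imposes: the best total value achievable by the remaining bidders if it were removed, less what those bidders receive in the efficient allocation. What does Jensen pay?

Jensen pays $16.

Efficient allocation: Jensen→Lot D ($151), Ivanova→Lot C ($179), Farahani→Lot F ($116), Okafor→Lot G ($87); total welfare W = $533.
Jensen receives Lot D at value $151, so the others get W − 151 = $382.
Without Jensen: best allocation of the remaining 3 bidders over all 4 lots is Ivanova→Lot D ($166), Farahani→Lot C ($113), Okafor→Lot F ($119), total $398.
VCG payment = (others' best without Jensen) − (others' welfare with Jensen) = 398 − 382 = $16.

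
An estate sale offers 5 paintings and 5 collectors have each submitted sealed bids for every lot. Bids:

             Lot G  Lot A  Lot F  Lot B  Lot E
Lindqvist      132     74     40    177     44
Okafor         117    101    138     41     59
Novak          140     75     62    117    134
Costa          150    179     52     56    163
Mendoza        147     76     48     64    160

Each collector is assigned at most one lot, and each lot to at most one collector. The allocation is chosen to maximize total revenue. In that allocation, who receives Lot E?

Mendoza receives Lot E.

This is the linear assignment problem.
Optimal: Lindqvist→Lot B ($177), Okafor→Lot F ($138), Novak→Lot G ($140), Costa→Lot A ($179), Mendoza→Lot E ($160) — total 177+138+140+179+160 = $794.
Column-greedy (each lot in turn goes to its best remaining collector) gives $650, worse by 144.
No other one-to-one assignment exceeds $794.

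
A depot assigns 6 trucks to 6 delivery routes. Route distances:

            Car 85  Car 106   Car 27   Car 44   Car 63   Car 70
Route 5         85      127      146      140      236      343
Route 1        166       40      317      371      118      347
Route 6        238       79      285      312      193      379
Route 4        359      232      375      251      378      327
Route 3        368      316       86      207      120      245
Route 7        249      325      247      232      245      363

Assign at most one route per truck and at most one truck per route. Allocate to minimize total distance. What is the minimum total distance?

Optimal: Car 85→Route 5 (85 km), Car 106→Route 6 (79 km), Car 27→Route 3 (86 km), Car 44→Route 7 (232 km), Car 63→Route 1 (118 km), Car 70→Route 4 (327 km) — total 85+79+86+232+118+327 = 927 km.
Min-entry greedy (repeatedly take the single cheapest remaining cell) gives 963 km, worse by 36.
Next-best assignment: Car 85→Route 5, Car 106→Route 1, Car 27→Route 3, Car 44→Route 7, Car 63→Route 6, Car 70→Route 4 = 963 km.

Min total: 927 km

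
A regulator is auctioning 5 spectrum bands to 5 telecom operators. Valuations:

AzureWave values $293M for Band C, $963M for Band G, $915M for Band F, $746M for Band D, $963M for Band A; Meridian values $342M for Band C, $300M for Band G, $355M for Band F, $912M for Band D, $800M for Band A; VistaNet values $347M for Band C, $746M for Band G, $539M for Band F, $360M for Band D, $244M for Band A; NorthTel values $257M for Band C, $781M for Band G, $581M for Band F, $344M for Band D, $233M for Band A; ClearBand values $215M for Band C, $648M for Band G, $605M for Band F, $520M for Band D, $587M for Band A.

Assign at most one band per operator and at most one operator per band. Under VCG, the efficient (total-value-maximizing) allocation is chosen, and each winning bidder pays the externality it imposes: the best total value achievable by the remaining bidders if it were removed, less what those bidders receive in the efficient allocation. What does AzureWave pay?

AzureWave pays $181M.

Efficient allocation: AzureWave→Band A ($963M), Meridian→Band D ($912M), VistaNet→Band C ($347M), NorthTel→Band G ($781M), ClearBand→Band F ($605M); total welfare W = $3608M.
AzureWave receives Band A at value $963M, so the others get W − 963 = $2645M.
Without AzureWave: best allocation of the remaining 4 bidders over all 5 bands is Meridian→Band D ($912M), VistaNet→Band G ($746M), NorthTel→Band F ($581M), ClearBand→Band A ($587M), total $2826M.
VCG payment = (others' best without AzureWave) − (others' welfare with AzureWave) = 2826 − 2645 = $181M.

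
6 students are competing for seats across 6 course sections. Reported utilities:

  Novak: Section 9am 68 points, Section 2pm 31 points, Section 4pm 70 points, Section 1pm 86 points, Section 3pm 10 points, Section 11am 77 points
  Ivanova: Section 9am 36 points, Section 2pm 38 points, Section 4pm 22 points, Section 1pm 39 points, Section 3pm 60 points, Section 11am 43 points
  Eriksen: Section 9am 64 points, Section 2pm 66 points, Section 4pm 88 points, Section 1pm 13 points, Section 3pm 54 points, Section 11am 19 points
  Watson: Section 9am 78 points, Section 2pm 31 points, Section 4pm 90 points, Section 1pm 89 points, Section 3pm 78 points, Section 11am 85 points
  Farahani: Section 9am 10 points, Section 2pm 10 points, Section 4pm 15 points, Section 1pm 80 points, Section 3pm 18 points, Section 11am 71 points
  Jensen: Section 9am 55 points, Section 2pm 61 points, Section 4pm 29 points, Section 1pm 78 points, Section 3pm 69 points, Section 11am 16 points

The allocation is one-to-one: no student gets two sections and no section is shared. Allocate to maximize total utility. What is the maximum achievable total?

Max total: 444 points

Optimal: Novak→Section 1pm (86 points), Ivanova→Section 3pm (60 points), Eriksen→Section 4pm (88 points), Watson→Section 9am (78 points), Farahani→Section 11am (71 points), Jensen→Section 2pm (61 points) — total 86+60+88+78+71+61 = 444 points.
Row-greedy (each student in turn takes its best remaining section) gives 390 points, worse by 54.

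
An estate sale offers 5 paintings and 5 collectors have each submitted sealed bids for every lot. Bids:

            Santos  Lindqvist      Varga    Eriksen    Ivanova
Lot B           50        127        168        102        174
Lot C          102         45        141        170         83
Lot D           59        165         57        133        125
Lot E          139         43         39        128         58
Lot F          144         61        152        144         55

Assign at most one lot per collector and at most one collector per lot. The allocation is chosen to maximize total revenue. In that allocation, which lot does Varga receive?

Optimal: Santos→Lot E ($139), Lindqvist→Lot D ($165), Varga→Lot F ($152), Eriksen→Lot C ($170), Ivanova→Lot B ($174) — total 139+165+152+170+174 = $800.
Row-greedy (each collector in turn takes its best remaining lot) gives $705, worse by 95.
Every other assignment is strictly worse.
Varga's own top lot is Lot B ($168), but forcing Varga→Lot B and reassigning the rest optimally gives only $705 — worse by 95.

Varga receives Lot F.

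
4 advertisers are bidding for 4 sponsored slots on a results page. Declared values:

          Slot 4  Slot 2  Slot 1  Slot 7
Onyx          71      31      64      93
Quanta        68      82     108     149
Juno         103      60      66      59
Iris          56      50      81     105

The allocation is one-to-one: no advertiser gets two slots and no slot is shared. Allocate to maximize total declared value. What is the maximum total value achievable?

Max total: $366

This is a one-to-one assignment (maximum-weight bipartite matching).
Optimal: Onyx→Slot 1 ($64), Quanta→Slot 7 ($149), Juno→Slot 4 ($103), Iris→Slot 2 ($50) — total 64+149+103+50 = $366.
Row-greedy (each advertiser in turn takes its best remaining slot) gives $354, worse by 12.
Next-best assignment: Onyx→Slot 2, Quanta→Slot 7, Juno→Slot 4, Iris→Slot 1 = $364.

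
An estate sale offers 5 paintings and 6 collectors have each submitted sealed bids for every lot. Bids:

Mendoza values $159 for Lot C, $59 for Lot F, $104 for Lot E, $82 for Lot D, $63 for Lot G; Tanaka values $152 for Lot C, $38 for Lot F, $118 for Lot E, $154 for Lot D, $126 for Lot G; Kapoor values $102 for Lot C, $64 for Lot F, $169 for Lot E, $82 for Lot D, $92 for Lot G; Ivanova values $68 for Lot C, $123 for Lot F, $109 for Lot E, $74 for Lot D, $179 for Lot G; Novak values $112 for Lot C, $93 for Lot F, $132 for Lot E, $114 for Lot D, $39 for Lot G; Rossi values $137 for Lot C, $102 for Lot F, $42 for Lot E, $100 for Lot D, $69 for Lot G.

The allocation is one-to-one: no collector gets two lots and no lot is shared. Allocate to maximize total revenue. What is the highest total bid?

This is a one-to-one assignment (maximum-weight bipartite matching).
Optimal: Mendoza→Lot C ($159), Rossi→Lot F ($102), Kapoor→Lot E ($169), Tanaka→Lot D ($154), Ivanova→Lot G ($179) — total 159+102+169+154+179 = $763.
Row-greedy (each collector in turn takes its best remaining lot) gives $754, worse by 9.
Swapping Ivanova↔Kapoor (Ivanova→Lot E $109, Kapoor→Lot G $92) loses 147.
Checked against all permutations: $763 is optimal.

Max total: $763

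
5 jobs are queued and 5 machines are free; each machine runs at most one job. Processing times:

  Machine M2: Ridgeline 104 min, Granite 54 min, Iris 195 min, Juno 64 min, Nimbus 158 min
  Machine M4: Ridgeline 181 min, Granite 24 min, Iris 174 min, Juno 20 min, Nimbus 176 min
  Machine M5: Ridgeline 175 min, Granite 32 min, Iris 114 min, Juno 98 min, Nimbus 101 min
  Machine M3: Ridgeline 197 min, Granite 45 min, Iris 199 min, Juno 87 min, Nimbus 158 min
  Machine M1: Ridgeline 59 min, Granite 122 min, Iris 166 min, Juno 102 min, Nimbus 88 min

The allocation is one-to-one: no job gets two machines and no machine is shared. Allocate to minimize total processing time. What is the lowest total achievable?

This is the linear assignment problem.
Optimal: Ridgeline→Machine M2 (104 min), Granite→Machine M3 (45 min), Iris→Machine M5 (114 min), Juno→Machine M4 (20 min), Nimbus→Machine M1 (88 min) — total 104+45+114+20+88 = 371 min.
Row-greedy (each job in turn takes its cheapest remaining machine) gives 419 min, worse by 48.
Next-best assignment: Ridgeline→Machine M1, Granite→Machine M3, Iris→Machine M5, Juno→Machine M4, Nimbus→Machine M2 = 396 min.
Swapping Juno↔Granite (Juno→Machine M3 87 min, Granite→Machine M4 24 min) adds 46.
No other one-to-one assignment undercuts 371 min.

Minimum total: 371 min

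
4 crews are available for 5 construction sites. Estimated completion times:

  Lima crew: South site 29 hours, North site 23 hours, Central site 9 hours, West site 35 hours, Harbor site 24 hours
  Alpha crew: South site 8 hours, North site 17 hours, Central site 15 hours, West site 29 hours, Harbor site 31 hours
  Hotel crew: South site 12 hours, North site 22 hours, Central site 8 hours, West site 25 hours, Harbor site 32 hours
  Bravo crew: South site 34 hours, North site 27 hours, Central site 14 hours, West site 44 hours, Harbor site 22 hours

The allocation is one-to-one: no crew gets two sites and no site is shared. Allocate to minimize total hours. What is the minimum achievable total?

Optimal: Lima crew→Central site (9 hours), Alpha crew→North site (17 hours), Hotel crew→South site (12 hours), Bravo crew→Harbor site (22 hours) — total 9+17+12+22 = 60 hours.
Swapping Lima crew↔Bravo crew (Lima crew→Harbor site 24 hours, Bravo crew→Central site 14 hours) adds 7.
Every other assignment is strictly worse.

Minimum total: 60 hours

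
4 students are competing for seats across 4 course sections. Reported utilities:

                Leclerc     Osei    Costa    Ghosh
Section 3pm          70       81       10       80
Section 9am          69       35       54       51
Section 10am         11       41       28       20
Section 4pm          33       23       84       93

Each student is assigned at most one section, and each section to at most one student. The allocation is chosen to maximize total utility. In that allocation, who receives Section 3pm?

Ghosh receives Section 3pm.

Treat this as an assignment problem: match each student to one section.
Optimal: Leclerc→Section 9am (69 points), Osei→Section 10am (41 points), Costa→Section 4pm (84 points), Ghosh→Section 3pm (80 points) — total 69+41+84+80 = 274 points.
Row-greedy (each student in turn takes its best remaining section) gives 246 points, worse by 28.
Ghosh's own top section is Section 4pm (93 points), but forcing Ghosh→Section 4pm and reassigning the rest optimally gives only 271 points — worse by 3.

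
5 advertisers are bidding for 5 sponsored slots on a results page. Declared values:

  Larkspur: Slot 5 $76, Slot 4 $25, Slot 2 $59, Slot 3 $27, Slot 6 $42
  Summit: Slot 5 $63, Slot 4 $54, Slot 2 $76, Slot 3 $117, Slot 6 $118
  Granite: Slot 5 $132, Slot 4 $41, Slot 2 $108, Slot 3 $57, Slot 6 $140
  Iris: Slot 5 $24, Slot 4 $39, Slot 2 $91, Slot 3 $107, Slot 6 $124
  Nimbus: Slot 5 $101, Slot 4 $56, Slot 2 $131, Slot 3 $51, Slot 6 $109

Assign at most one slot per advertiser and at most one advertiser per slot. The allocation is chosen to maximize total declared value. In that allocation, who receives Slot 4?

Optimal: Larkspur→Slot 4 ($25), Summit→Slot 3 ($117), Granite→Slot 5 ($132), Iris→Slot 6 ($124), Nimbus→Slot 2 ($131) — total 25+117+132+124+131 = $529.
Max-entry greedy (repeatedly take the single best remaining cell) gives $503, worse by 26.
Checked against all permutations: $529 is optimal.
Larkspur's own top slot is Slot 5 ($76), but forcing Larkspur→Slot 5 and reassigning the rest optimally gives only $508 — worse by 21.

Larkspur receives Slot 4.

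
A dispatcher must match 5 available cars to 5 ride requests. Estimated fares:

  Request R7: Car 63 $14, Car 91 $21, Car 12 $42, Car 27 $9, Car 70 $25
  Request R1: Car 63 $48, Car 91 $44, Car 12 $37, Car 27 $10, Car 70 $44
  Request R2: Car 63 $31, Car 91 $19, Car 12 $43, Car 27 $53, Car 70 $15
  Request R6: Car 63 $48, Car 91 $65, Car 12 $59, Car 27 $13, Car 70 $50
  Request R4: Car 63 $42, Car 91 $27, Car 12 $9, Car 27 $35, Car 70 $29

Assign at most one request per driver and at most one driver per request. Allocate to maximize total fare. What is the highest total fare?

Optimal: Car 63→Request R4 ($42), Car 91→Request R6 ($65), Car 12→Request R7 ($42), Car 27→Request R2 ($53), Car 70→Request R1 ($44) — total 42+65+42+53+44 = $246.
Column-greedy (each request in turn goes to its best remaining driver) gives $237, worse by 9.
Swapping Car 27↔Car 70 (Car 27→Request R1 $10, Car 70→Request R2 $15) loses 72.

Max total: $246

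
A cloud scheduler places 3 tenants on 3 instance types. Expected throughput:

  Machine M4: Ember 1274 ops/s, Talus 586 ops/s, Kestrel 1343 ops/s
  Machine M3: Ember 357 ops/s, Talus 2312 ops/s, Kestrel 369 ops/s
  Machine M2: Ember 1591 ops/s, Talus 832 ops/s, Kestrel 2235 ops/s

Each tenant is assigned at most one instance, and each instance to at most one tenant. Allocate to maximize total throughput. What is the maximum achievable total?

Maximum total: 5821 ops/s

This is a one-to-one assignment (maximum-weight bipartite matching).
Optimal: Ember→Machine M4 (1274 ops/s), Talus→Machine M3 (2312 ops/s), Kestrel→Machine M2 (2235 ops/s) — total 1274+2312+2235 = 5821 ops/s.
Column-greedy (each instance in turn goes to its best remaining tenant) gives 5246 ops/s, worse by 575.
Next-best assignment: Ember→Machine M2, Talus→Machine M3, Kestrel→Machine M4 = 5246 ops/s.
Every other assignment is strictly worse.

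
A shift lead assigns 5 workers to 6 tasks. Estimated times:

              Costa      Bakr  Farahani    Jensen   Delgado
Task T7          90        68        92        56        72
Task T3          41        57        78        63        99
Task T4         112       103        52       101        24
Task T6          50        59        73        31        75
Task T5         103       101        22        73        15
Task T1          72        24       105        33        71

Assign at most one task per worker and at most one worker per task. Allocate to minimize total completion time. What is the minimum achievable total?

Min total: 142 min

Optimal: Costa→Task T3 (41 min), Bakr→Task T1 (24 min), Farahani→Task T5 (22 min), Jensen→Task T6 (31 min), Delgado→Task T4 (24 min) — total 41+24+22+31+24 = 142 min.
Min-entry greedy (repeatedly take the single cheapest remaining cell) gives 163 min, worse by 21.
Next-best assignment: Costa→Task T3, Bakr→Task T1, Farahani→Task T4, Jensen→Task T6, Delgado→Task T5 = 163 min.
Swapping Costa↔Bakr (Costa→Task T1 72 min, Bakr→Task T3 57 min) adds 64.
Every other assignment is strictly worse.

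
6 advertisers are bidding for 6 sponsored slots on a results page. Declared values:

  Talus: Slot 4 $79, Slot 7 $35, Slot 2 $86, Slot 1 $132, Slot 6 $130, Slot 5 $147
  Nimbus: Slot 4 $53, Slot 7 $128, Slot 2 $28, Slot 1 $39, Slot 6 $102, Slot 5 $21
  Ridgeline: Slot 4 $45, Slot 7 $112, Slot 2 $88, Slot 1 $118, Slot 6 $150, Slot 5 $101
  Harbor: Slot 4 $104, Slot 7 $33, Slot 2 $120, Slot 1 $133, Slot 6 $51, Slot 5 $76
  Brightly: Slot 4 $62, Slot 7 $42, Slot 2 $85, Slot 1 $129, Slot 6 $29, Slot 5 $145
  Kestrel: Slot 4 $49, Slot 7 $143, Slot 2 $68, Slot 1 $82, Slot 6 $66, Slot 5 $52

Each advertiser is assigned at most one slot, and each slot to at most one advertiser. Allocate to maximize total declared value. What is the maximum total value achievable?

Max total: $743

This is the linear assignment problem.
Optimal: Talus→Slot 1 ($132), Nimbus→Slot 4 ($53), Ridgeline→Slot 6 ($150), Harbor→Slot 2 ($120), Brightly→Slot 5 ($145), Kestrel→Slot 7 ($143) — total 132+53+150+120+145+143 = $743.
Row-greedy (each advertiser in turn takes its best remaining slot) gives $692, worse by 51.
Next-best assignment: Talus→Slot 5, Nimbus→Slot 4, Ridgeline→Slot 6, Harbor→Slot 2, Brightly→Slot 1, Kestrel→Slot 7 = $742.
Swapping Harbor↔Ridgeline (Harbor→Slot 6 $51, Ridgeline→Slot 2 $88) loses 131.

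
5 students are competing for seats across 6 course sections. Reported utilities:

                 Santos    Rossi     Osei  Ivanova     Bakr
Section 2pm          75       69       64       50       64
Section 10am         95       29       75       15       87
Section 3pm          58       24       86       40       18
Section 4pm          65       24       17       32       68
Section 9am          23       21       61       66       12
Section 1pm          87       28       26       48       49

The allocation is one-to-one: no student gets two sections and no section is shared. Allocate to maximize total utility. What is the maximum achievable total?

Max total: 395 points

This is a one-to-one assignment (maximum-weight bipartite matching).
Optimal: Santos→Section 1pm (87 points), Rossi→Section 2pm (69 points), Osei→Section 3pm (86 points), Ivanova→Section 9am (66 points), Bakr→Section 10am (87 points) — total 87+69+86+66+87 = 395 points.
Max-entry greedy (repeatedly take the single best remaining cell) gives 384 points, worse by 11.
Next-best assignment: Santos→Section 10am, Rossi→Section 2pm, Osei→Section 3pm, Ivanova→Section 9am, Bakr→Section 4pm = 384 points.
Swapping Bakr↔Santos (Bakr→Section 1pm 49 points, Santos→Section 10am 95 points) loses 30.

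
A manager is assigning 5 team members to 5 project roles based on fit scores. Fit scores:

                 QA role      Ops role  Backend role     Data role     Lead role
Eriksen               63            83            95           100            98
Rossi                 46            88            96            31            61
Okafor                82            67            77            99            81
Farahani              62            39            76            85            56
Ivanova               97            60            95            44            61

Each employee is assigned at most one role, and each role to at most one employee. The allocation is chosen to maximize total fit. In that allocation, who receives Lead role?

Eriksen receives Lead role.

This is the linear assignment problem.
Optimal: Eriksen→Lead role (98 pts), Rossi→Ops role (88 pts), Okafor→Data role (99 pts), Farahani→Backend role (76 pts), Ivanova→QA role (97 pts) — total 98+88+99+76+97 = 458 pts.
Row-greedy (each employee in turn takes its best remaining role) gives 394 pts, worse by 64.
Every other assignment is strictly worse.
Eriksen's own top role is Data role (100 pts), but forcing Eriksen→Data role and reassigning the rest optimally gives only 442 pts — worse by 16.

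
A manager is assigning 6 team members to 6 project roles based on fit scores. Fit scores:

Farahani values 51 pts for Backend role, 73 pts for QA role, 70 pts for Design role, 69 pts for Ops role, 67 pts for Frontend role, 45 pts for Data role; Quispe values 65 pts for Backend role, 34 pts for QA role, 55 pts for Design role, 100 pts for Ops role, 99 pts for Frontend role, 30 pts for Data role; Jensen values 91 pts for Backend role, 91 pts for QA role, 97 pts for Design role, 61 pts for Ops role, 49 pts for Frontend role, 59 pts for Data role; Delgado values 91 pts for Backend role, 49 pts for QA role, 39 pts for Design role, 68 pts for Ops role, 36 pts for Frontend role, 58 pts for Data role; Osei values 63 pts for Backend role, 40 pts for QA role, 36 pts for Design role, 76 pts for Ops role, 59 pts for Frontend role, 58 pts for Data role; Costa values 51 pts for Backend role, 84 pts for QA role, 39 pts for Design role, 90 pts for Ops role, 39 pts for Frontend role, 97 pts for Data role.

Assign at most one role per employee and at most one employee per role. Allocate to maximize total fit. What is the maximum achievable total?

Max total: 533 pts

This is the linear assignment problem.
Optimal: Farahani→QA role (73 pts), Quispe→Frontend role (99 pts), Jensen→Design role (97 pts), Delgado→Backend role (91 pts), Osei→Ops role (76 pts), Costa→Data role (97 pts) — total 73+99+97+91+76+97 = 533 pts.
Max-entry greedy (repeatedly take the single best remaining cell) gives 517 pts, worse by 16.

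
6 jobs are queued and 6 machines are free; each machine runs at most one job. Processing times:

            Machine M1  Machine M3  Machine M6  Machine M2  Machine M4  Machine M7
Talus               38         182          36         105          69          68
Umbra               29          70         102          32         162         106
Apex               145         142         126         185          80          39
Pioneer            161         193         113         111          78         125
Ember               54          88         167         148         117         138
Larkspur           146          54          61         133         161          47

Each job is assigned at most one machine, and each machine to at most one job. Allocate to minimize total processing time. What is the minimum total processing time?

This is the linear assignment problem.
Optimal: Talus→Machine M6 (36 min), Umbra→Machine M2 (32 min), Apex→Machine M7 (39 min), Pioneer→Machine M4 (78 min), Ember→Machine M1 (54 min), Larkspur→Machine M3 (54 min) — total 36+32+39+78+54+54 = 293 min.

Minimum total: 293 min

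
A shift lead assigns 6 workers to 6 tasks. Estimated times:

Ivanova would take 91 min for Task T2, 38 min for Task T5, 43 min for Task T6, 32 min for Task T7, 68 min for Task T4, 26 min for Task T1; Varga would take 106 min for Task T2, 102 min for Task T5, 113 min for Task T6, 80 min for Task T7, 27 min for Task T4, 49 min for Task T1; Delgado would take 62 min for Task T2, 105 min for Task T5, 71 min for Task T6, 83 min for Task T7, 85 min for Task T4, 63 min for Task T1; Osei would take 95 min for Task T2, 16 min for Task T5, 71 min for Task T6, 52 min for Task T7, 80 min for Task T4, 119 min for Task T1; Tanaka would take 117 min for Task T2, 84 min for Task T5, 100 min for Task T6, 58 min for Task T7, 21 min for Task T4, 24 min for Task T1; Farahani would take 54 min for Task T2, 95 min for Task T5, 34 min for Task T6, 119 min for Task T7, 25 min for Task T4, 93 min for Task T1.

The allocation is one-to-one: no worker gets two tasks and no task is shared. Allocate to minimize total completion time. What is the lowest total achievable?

Minimum total: 195 min

This is a one-to-one assignment (minimum-cost bipartite matching).
Optimal: Ivanova→Task T7 (32 min), Varga→Task T4 (27 min), Delgado→Task T2 (62 min), Osei→Task T5 (16 min), Tanaka→Task T1 (24 min), Farahani→Task T6 (34 min) — total 32+27+62+16+24+34 = 195 min.
Swapping Osei↔Ivanova (Osei→Task T7 52 min, Ivanova→Task T5 38 min) adds 42.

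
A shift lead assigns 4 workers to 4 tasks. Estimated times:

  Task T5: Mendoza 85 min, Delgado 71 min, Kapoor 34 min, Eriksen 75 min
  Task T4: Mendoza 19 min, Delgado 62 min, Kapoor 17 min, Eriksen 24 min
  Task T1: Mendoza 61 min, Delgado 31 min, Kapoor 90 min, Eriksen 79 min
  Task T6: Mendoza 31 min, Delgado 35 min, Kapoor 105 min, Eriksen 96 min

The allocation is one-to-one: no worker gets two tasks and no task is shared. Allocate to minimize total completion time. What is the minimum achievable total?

Optimal: Mendoza→Task T6 (31 min), Delgado→Task T1 (31 min), Kapoor→Task T5 (34 min), Eriksen→Task T4 (24 min) — total 31+31+34+24 = 120 min.
Min-entry greedy (repeatedly take the single cheapest remaining cell) gives 154 min, worse by 34.
Next-best assignment: Mendoza→Task T1, Delgado→Task T6, Kapoor→Task T5, Eriksen→Task T4 = 154 min.
Swapping Kapoor↔Eriksen (Kapoor→Task T4 17 min, Eriksen→Task T5 75 min) adds 34.
No other one-to-one assignment undercuts 120 min.

Minimum total: 120 min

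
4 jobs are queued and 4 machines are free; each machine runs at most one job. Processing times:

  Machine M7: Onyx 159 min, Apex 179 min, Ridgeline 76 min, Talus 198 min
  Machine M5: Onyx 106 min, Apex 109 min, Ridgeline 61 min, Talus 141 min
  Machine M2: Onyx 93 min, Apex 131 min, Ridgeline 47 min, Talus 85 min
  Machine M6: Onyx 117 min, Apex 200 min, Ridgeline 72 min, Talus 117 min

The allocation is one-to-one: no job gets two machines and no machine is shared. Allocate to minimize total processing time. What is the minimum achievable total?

Optimal: Onyx→Machine M6 (117 min), Apex→Machine M5 (109 min), Ridgeline→Machine M7 (76 min), Talus→Machine M2 (85 min) — total 117+109+76+85 = 387 min.
Row-greedy (each job in turn takes its cheapest remaining machine) gives 472 min, worse by 85.

Minimum total: 387 min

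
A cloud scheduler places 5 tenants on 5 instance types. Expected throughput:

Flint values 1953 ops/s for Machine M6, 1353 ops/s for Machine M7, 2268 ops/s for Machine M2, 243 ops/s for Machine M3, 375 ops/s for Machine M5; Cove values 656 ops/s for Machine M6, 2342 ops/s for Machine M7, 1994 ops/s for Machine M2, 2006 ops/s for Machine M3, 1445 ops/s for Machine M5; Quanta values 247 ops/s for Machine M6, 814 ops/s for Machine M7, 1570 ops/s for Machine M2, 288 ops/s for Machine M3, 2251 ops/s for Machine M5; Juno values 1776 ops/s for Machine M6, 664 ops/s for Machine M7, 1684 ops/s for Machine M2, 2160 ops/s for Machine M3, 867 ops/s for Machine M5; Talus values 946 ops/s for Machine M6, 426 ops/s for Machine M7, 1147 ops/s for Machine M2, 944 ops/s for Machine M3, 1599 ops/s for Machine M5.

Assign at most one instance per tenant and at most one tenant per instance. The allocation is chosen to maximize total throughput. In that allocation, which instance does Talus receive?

Optimal: Flint→Machine M2 (2268 ops/s), Cove→Machine M7 (2342 ops/s), Quanta→Machine M5 (2251 ops/s), Juno→Machine M3 (2160 ops/s), Talus→Machine M6 (946 ops/s) — total 2268+2342+2251+2160+946 = 9967 ops/s.
Column-greedy (each instance in turn goes to its best remaining tenant) gives 9174 ops/s, worse by 793.
Next-best assignment: Flint→Machine M6, Cove→Machine M7, Quanta→Machine M5, Juno→Machine M3, Talus→Machine M2 = 9853 ops/s.
Talus's own top instance is Machine M5 (1599 ops/s), but forcing Talus→Machine M5 and reassigning the rest optimally gives only 9624 ops/s — worse by 343.

Talus receives Machine M6.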